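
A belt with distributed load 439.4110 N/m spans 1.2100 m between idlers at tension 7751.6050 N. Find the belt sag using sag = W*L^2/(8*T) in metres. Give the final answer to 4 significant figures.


sag = 439.4110 * 1.2100^2 / (8 * 7751.6050)
sag = 0.01037 m


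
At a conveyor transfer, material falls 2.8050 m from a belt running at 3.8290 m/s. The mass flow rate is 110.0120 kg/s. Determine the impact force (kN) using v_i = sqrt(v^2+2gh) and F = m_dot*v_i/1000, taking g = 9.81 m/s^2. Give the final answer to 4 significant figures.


v_i = sqrt(3.8290^2 + 2*9.81*2.8050) = 8.34837 m/s
F = 110.0120 * 8.34837 / 1000
F = 0.9184 kN


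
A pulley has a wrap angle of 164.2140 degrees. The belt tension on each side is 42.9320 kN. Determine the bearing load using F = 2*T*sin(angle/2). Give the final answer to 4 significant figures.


F = 2 * 42.9320 * sin(164.2140/2 deg)
F = 85.05 kN


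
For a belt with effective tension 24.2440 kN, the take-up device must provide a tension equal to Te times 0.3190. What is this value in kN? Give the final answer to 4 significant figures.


T_tu = 24.2440 * 0.3190
T_tu = 7.734 kN


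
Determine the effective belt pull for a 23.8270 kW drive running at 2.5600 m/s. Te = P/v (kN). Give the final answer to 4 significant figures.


Te = P / v = 23.8270 / 2.5600
Te = 9.307 kN


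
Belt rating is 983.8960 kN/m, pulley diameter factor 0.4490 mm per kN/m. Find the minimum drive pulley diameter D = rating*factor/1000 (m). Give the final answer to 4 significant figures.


D = 983.8960 * 0.4490 / 1000
D = 0.4418 m


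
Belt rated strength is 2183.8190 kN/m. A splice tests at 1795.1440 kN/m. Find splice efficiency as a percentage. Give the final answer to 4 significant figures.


Eff = 1795.1440 / 2183.8190 * 100
Eff = 82.20 %


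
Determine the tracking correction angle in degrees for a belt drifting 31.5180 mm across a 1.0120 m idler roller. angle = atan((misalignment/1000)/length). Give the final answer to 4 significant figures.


misalign_m = 31.5180 / 1000 = 0.031518 m
angle = atan(0.031518 / 1.0120)
angle = 1.784 deg


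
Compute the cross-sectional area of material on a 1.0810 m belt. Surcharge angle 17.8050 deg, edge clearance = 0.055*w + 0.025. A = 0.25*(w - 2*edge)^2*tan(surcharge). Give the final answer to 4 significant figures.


edge = 0.055*1.0810 + 0.025 = 0.084455 m
ew = 1.0810 - 2*0.084455 = 0.91209 m
A = 0.25 * 0.91209^2 * tan(17.8050 deg)
A = 0.06679 m^2


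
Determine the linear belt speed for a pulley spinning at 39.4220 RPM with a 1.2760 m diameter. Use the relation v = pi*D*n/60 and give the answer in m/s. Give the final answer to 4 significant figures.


v = pi * 1.2760 * 39.4220 / 60
v = 2.634 m/s


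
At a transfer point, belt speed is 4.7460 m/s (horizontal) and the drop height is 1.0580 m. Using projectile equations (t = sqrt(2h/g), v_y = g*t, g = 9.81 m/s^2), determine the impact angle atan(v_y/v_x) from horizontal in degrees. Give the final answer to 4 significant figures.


t = sqrt(2*1.0580/9.81) = 0.464433 s
v_y = 9.81 * 0.464433 = 4.55609 m/s
angle = atan(4.55609 / 4.7460) = 43.83 deg


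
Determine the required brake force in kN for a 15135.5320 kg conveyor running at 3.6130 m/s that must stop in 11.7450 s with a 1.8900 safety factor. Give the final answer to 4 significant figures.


F = 15135.5320 * 3.6130 / 11.7450 * 1.8900 / 1000
F = 8.800 kN


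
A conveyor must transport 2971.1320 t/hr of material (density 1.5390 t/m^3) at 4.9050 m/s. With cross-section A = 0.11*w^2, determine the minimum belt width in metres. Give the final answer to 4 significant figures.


A_req = 2971.1320 / (4.9050 * 1.5390 * 3600) = 0.109331 m^2
w = sqrt(0.109331 / 0.11)
w = 0.9970 m


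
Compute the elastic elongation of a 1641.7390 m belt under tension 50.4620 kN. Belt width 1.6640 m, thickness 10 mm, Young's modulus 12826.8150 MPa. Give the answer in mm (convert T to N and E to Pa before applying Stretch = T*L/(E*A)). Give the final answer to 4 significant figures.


A = 1.6640 * 0.01 = 0.01664 m^2
Stretch = 50.4620*1000 * 1641.7390 / (12826.8150e6 * 0.01664) * 1000
Stretch = 388.1 mm


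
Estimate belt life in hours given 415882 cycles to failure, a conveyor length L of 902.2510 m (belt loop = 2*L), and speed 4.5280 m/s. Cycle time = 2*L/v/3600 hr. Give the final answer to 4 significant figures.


cycle_time = 2 * 902.2510 / 4.5280 / 3600 = 0.1107 hr
life = 415882 * 0.1107 = 46040 hours


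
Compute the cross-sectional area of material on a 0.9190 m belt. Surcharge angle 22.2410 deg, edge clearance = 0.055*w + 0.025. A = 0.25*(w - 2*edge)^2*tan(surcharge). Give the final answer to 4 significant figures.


edge = 0.055*0.9190 + 0.025 = 0.075545 m
ew = 0.9190 - 2*0.075545 = 0.76791 m
A = 0.25 * 0.76791^2 * tan(22.2410 deg)
A = 0.06028 m^2


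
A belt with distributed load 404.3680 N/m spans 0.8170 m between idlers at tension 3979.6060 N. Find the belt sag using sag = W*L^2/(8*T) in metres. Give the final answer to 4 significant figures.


sag = 404.3680 * 0.8170^2 / (8 * 3979.6060)
sag = 0.008478 m


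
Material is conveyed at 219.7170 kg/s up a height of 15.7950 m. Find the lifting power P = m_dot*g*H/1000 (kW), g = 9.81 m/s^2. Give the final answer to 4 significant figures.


P = 219.7170 * 9.81 * 15.7950 / 1000
P = 34.04 kW


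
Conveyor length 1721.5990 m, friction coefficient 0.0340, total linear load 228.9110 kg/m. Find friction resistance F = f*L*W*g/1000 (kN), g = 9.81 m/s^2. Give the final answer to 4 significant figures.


F = 0.0340 * 1721.5990 * 228.9110 * 9.81 / 1000
F = 131.4 kN


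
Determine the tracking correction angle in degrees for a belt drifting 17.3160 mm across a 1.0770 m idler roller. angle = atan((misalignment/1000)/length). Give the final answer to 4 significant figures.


misalign_m = 17.3160 / 1000 = 0.017316 m
angle = atan(0.017316 / 1.0770)
angle = 0.9211 deg


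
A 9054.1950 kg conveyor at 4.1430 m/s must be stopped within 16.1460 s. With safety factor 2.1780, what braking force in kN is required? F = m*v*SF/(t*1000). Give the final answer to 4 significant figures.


F = 9054.1950 * 4.1430 / 16.1460 * 2.1780 / 1000
F = 5.060 kN


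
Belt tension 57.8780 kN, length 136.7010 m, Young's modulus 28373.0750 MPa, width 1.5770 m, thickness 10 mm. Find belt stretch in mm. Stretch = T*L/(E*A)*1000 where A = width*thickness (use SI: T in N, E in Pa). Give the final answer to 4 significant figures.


A = 1.5770 * 0.01 = 0.01577 m^2
Stretch = 57.8780*1000 * 136.7010 / (28373.0750e6 * 0.01577) * 1000
Stretch = 17.68 mm


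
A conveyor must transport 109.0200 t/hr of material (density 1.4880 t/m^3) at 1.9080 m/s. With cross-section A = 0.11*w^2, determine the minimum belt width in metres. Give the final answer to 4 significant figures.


A_req = 109.0200 / (1.9080 * 1.4880 * 3600) = 0.0106665 m^2
w = sqrt(0.0106665 / 0.11)
w = 0.3114 m


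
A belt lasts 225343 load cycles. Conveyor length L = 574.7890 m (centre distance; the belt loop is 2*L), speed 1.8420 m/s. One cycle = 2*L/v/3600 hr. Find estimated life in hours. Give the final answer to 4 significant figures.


cycle_time = 2 * 574.7890 / 1.8420 / 3600 = 0.173359 hr
life = 225343 * 0.173359 = 39070 hours


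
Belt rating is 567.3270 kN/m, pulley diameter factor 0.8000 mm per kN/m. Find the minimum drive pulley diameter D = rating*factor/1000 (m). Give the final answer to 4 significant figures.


D = 567.3270 * 0.8000 / 1000
D = 0.4539 m


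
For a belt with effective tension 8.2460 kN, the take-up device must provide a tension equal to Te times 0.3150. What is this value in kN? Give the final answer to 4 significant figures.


T_tu = 8.2460 * 0.3150
T_tu = 2.597 kN


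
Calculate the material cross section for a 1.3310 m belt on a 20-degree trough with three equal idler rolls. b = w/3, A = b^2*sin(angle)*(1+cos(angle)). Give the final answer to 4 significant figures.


b = 1.3310/3 = 0.443667 m
A = 0.443667^2 * sin(20 deg) * (1 + cos(20 deg))
A = 0.1306 m^2


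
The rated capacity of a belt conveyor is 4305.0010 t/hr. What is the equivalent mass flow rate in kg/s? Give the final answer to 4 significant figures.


m_dot = 4305.0010 * 1000 / 3600
m_dot = 1196 kg/s


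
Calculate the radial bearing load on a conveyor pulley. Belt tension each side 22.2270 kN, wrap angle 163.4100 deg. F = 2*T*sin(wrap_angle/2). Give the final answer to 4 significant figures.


F = 2 * 22.2270 * sin(163.4100/2 deg)
F = 43.99 kN


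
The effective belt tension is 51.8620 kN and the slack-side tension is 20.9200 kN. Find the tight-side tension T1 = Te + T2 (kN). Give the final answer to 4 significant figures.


T1 = Te + T2 = 51.8620 + 20.9200
T1 = 72.78 kN


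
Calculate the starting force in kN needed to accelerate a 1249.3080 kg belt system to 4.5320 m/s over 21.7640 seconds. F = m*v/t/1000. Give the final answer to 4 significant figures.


F = 1249.3080 * 4.5320 / 21.7640 / 1000
F = 0.2601 kN


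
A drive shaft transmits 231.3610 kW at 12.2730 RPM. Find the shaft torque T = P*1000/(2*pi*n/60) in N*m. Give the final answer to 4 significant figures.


omega = 2*pi*12.2730/60 = 1.28523 rad/s
T = 231.3610*1000 / 1.28523
T = 180000 N*m


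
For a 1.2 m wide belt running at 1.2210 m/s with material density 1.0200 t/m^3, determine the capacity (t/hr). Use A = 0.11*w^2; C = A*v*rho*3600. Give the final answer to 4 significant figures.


A = 0.11 * 1.2^2 = 0.1584 m^2
C = 0.1584 * 1.2210 * 1.0200 * 3600
C = 710.2 t/hr


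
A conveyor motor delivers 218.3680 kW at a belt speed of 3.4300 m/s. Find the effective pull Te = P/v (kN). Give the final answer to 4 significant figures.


Te = P / v = 218.3680 / 3.4300
Te = 63.66 kN


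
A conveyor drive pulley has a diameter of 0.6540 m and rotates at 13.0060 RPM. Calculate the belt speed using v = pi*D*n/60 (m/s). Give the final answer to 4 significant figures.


v = pi * 0.6540 * 13.0060 / 60
v = 0.4454 m/s


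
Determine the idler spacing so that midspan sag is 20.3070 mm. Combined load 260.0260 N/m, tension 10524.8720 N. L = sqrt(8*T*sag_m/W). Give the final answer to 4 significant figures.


sag = 20.3070/1000 = 0.020307 m
L = sqrt(8 * 10524.8720 * 0.020307 / 260.0260)
L = 2.564 m


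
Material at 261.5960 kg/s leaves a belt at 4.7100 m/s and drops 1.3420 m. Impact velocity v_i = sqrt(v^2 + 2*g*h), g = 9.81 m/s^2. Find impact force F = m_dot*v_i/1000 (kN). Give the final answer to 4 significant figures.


v_i = sqrt(4.7100^2 + 2*9.81*1.3420) = 6.96521 m/s
F = 261.5960 * 6.96521 / 1000
F = 1.822 kN


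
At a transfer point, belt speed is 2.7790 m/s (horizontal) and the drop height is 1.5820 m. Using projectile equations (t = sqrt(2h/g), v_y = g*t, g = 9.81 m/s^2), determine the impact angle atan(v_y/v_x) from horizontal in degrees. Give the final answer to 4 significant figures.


t = sqrt(2*1.5820/9.81) = 0.567916 s
v_y = 9.81 * 0.567916 = 5.57126 m/s
angle = atan(5.57126 / 2.7790) = 63.49 deg


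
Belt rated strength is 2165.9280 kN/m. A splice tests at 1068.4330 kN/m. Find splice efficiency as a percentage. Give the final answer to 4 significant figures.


Eff = 1068.4330 / 2165.9280 * 100
Eff = 49.33 %


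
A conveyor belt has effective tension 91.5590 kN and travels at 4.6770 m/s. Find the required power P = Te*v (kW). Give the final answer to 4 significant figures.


P = Te * v = 91.5590 * 4.6770
P = 428.2 kW


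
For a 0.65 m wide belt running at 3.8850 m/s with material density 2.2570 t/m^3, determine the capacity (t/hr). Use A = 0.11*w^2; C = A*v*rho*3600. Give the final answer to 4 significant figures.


A = 0.11 * 0.65^2 = 0.046475 m^2
C = 0.046475 * 3.8850 * 2.2570 * 3600
C = 1467 t/hr


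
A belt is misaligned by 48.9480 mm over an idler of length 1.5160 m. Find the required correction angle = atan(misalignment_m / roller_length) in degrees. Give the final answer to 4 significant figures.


misalign_m = 48.9480 / 1000 = 0.048948 m
angle = atan(0.048948 / 1.5160)
angle = 1.849 deg


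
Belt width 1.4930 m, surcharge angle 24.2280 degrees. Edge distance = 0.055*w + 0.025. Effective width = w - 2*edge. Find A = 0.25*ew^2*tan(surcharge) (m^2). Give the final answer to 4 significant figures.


edge = 0.055*1.4930 + 0.025 = 0.107115 m
ew = 1.4930 - 2*0.107115 = 1.27877 m
A = 0.25 * 1.27877^2 * tan(24.2280 deg)
A = 0.1840 m^2


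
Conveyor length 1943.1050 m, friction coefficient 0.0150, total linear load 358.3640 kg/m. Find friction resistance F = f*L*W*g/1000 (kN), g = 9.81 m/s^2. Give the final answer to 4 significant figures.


F = 0.0150 * 1943.1050 * 358.3640 * 9.81 / 1000
F = 102.5 kN


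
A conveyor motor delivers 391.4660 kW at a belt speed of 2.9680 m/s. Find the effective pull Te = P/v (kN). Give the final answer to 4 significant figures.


Te = P / v = 391.4660 / 2.9680
Te = 131.9 kN


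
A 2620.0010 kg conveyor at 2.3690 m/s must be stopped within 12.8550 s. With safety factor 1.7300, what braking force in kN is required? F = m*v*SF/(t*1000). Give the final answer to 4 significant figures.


F = 2620.0010 * 2.3690 / 12.8550 * 1.7300 / 1000
F = 0.8353 kN


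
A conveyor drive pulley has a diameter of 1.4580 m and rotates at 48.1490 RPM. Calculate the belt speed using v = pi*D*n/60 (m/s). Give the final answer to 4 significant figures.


v = pi * 1.4580 * 48.1490 / 60
v = 3.676 m/s


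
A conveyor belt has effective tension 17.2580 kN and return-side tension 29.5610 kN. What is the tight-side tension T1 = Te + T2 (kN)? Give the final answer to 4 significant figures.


T1 = Te + T2 = 17.2580 + 29.5610
T1 = 46.82 kN


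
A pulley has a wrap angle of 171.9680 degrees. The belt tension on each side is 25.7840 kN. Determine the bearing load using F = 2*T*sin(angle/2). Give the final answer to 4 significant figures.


F = 2 * 25.7840 * sin(171.9680/2 deg)
F = 51.44 kN


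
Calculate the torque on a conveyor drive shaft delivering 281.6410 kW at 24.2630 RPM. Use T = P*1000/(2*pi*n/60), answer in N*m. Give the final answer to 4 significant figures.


omega = 2*pi*24.2630/60 = 2.54082 rad/s
T = 281.6410*1000 / 2.54082
T = 110800 N*m


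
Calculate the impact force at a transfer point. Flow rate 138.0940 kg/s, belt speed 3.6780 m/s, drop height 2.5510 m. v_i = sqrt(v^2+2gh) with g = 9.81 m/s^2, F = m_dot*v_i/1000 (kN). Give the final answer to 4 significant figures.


v_i = sqrt(3.6780^2 + 2*9.81*2.5510) = 7.9736 m/s
F = 138.0940 * 7.9736 / 1000
F = 1.101 kN


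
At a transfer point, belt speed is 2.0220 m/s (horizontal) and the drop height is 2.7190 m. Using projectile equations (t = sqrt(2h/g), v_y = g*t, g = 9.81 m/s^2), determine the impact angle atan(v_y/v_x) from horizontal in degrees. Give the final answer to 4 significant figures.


t = sqrt(2*2.7190/9.81) = 0.744535 s
v_y = 9.81 * 0.744535 = 7.30389 m/s
angle = atan(7.30389 / 2.0220) = 74.53 deg


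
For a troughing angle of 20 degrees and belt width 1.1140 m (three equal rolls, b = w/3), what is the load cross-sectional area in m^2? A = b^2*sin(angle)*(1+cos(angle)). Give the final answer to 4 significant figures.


b = 1.1140/3 = 0.371333 m
A = 0.371333^2 * sin(20 deg) * (1 + cos(20 deg))
A = 0.09148 m^2


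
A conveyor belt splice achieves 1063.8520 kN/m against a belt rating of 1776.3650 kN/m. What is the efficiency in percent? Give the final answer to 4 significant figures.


Eff = 1063.8520 / 1776.3650 * 100
Eff = 59.89 %


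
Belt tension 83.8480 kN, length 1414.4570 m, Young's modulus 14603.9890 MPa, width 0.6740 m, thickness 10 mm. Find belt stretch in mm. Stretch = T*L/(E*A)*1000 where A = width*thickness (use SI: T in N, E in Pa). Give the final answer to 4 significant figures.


A = 0.6740 * 0.01 = 0.00674 m^2
Stretch = 83.8480*1000 * 1414.4570 / (14603.9890e6 * 0.00674) * 1000
Stretch = 1205 mm


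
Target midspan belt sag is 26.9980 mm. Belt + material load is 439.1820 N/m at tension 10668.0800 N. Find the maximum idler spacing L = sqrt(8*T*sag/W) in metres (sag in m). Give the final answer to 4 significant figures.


sag = 26.9980/1000 = 0.026998 m
L = sqrt(8 * 10668.0800 * 0.026998 / 439.1820)
L = 2.291 m


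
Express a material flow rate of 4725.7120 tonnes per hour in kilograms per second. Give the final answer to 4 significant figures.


m_dot = 4725.7120 * 1000 / 3600
m_dot = 1313 kg/s


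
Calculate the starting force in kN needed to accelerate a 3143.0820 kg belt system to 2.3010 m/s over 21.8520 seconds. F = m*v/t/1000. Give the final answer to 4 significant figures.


F = 3143.0820 * 2.3010 / 21.8520 / 1000
F = 0.3310 kN


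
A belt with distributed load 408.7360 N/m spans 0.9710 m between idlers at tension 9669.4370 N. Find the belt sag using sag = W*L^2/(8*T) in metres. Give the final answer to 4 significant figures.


sag = 408.7360 * 0.9710^2 / (8 * 9669.4370)
sag = 0.004982 m


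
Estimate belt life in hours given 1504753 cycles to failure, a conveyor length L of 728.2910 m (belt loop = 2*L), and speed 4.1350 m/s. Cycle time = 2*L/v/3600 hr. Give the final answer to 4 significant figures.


cycle_time = 2 * 728.2910 / 4.1350 / 3600 = 0.0978491 hr
life = 1504753 * 0.0978491 = 147200 hours


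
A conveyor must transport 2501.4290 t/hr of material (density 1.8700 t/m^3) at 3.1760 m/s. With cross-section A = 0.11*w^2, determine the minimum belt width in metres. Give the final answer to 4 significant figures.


A_req = 2501.4290 / (3.1760 * 1.8700 * 3600) = 0.116994 m^2
w = sqrt(0.116994 / 0.11)
w = 1.031 m


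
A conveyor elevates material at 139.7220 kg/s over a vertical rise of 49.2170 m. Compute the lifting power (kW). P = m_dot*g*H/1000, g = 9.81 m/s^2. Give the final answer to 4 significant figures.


P = 139.7220 * 9.81 * 49.2170 / 1000
P = 67.46 kW


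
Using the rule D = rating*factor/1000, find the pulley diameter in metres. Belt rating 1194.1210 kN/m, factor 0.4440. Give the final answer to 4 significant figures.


D = 1194.1210 * 0.4440 / 1000
D = 0.5302 m


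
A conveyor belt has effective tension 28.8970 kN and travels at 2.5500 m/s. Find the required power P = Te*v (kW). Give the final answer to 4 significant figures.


P = Te * v = 28.8970 * 2.5500
P = 73.69 kW


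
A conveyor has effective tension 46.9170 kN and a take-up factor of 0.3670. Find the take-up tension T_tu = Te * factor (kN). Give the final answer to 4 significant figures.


T_tu = 46.9170 * 0.3670
T_tu = 17.22 kN


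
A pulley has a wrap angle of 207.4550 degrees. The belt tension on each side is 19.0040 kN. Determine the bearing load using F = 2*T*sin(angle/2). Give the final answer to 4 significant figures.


F = 2 * 19.0040 * sin(207.4550/2 deg)
F = 36.92 kN


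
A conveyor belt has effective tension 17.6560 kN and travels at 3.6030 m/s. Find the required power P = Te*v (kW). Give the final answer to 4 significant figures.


P = Te * v = 17.6560 * 3.6030
P = 63.61 kW


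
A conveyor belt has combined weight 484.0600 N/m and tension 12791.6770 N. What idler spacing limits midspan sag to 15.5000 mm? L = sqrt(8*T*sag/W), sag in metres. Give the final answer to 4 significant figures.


sag = 15.5000/1000 = 0.015500 m
L = sqrt(8 * 12791.6770 * 0.015500 / 484.0600)
L = 1.810 m


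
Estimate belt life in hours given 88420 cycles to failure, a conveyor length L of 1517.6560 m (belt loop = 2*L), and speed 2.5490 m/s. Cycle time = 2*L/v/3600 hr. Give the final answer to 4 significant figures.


cycle_time = 2 * 1517.6560 / 2.5490 / 3600 = 0.330774 hr
life = 88420 * 0.330774 = 29250 hours


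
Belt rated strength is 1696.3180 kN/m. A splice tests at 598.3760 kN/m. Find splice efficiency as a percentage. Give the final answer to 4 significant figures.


Eff = 598.3760 / 1696.3180 * 100
Eff = 35.27 %


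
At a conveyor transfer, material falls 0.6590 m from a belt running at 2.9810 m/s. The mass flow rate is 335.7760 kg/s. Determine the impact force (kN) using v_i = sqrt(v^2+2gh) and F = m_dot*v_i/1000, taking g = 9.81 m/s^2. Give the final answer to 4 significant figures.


v_i = sqrt(2.9810^2 + 2*9.81*0.6590) = 4.67075 m/s
F = 335.7760 * 4.67075 / 1000
F = 1.568 kN


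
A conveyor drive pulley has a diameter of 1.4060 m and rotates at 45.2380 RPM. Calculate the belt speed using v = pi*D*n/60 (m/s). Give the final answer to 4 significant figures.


v = pi * 1.4060 * 45.2380 / 60
v = 3.330 m/s


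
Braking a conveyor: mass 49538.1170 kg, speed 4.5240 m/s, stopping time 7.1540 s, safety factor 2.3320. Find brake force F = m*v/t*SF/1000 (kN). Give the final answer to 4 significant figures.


F = 49538.1170 * 4.5240 / 7.1540 * 2.3320 / 1000
F = 73.05 kN


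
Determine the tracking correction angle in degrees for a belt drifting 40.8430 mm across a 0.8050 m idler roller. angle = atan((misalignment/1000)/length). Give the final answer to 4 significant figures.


misalign_m = 40.8430 / 1000 = 0.040843 m
angle = atan(0.040843 / 0.8050)
angle = 2.905 deg


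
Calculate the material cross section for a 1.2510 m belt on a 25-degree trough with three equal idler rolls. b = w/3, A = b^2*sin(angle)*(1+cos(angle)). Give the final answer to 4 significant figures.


b = 1.2510/3 = 0.417 m
A = 0.417^2 * sin(25 deg) * (1 + cos(25 deg))
A = 0.1401 m^2


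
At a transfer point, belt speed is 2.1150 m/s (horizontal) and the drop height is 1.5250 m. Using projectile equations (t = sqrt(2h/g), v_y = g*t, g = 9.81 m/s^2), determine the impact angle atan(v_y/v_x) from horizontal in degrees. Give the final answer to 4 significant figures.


t = sqrt(2*1.5250/9.81) = 0.557591 s
v_y = 9.81 * 0.557591 = 5.46997 m/s
angle = atan(5.46997 / 2.1150) = 68.86 deg


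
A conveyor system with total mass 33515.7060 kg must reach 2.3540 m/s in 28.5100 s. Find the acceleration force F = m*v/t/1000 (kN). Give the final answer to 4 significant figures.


F = 33515.7060 * 2.3540 / 28.5100 / 1000
F = 2.767 kN


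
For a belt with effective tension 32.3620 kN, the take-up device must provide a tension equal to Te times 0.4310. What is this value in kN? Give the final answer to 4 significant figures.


T_tu = 32.3620 * 0.4310
T_tu = 13.95 kN


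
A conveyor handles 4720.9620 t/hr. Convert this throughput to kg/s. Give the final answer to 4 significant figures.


m_dot = 4720.9620 * 1000 / 3600
m_dot = 1311 kg/s


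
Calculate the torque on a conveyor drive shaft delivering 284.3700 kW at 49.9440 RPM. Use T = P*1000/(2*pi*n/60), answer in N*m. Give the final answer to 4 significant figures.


omega = 2*pi*49.9440/60 = 5.23012 rad/s
T = 284.3700*1000 / 5.23012
T = 54370 N*m


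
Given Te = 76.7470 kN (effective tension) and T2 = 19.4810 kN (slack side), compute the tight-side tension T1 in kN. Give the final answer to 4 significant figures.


T1 = Te + T2 = 76.7470 + 19.4810
T1 = 96.23 kN


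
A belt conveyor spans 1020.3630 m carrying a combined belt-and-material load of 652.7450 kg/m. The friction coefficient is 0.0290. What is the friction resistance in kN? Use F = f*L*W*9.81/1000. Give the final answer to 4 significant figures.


F = 0.0290 * 1020.3630 * 652.7450 * 9.81 / 1000
F = 189.5 kN


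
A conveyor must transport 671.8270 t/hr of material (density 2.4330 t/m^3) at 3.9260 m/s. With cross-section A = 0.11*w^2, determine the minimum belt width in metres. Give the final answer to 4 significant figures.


A_req = 671.8270 / (3.9260 * 2.4330 * 3600) = 0.0195372 m^2
w = sqrt(0.0195372 / 0.11)
w = 0.4214 m


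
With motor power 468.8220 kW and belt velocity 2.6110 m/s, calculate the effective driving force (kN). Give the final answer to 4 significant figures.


Te = P / v = 468.8220 / 2.6110
Te = 179.6 kN


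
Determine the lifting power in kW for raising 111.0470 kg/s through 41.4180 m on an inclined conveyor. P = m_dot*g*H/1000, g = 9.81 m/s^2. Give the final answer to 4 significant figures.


P = 111.0470 * 9.81 * 41.4180 / 1000
P = 45.12 kW


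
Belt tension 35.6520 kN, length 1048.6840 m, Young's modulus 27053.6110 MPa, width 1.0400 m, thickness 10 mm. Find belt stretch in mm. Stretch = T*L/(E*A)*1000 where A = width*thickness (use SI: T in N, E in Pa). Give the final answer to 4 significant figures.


A = 1.0400 * 0.01 = 0.01040 m^2
Stretch = 35.6520*1000 * 1048.6840 / (27053.6110e6 * 0.01040) * 1000
Stretch = 132.9 mm


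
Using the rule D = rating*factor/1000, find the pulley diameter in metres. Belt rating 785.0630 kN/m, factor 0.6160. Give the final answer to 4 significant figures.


D = 785.0630 * 0.6160 / 1000
D = 0.4836 m


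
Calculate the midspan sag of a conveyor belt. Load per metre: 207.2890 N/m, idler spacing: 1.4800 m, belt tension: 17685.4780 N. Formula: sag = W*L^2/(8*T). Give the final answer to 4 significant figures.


sag = 207.2890 * 1.4800^2 / (8 * 17685.4780)
sag = 0.003209 m


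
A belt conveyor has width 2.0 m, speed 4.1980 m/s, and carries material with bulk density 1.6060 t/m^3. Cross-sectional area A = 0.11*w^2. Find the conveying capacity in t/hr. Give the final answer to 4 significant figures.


A = 0.11 * 2.0^2 = 0.44 m^2
C = 0.44 * 4.1980 * 1.6060 * 3600
C = 10680 t/hr


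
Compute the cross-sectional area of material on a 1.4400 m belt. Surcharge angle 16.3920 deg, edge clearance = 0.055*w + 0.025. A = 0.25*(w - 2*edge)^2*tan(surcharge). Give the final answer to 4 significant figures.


edge = 0.055*1.4400 + 0.025 = 0.1042 m
ew = 1.4400 - 2*0.1042 = 1.2316 m
A = 0.25 * 1.2316^2 * tan(16.3920 deg)
A = 0.1115 m^2


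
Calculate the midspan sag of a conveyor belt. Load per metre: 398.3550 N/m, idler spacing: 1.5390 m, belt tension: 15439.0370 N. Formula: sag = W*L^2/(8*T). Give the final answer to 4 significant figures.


sag = 398.3550 * 1.5390^2 / (8 * 15439.0370)
sag = 0.007639 m


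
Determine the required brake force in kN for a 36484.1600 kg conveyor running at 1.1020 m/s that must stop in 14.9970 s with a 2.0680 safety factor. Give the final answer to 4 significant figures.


F = 36484.1600 * 1.1020 / 14.9970 * 2.0680 / 1000
F = 5.544 kN


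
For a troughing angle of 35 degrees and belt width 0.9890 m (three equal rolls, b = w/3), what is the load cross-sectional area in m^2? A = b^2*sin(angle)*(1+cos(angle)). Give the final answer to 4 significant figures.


b = 0.9890/3 = 0.329667 m
A = 0.329667^2 * sin(35 deg) * (1 + cos(35 deg))
A = 0.1134 m^2


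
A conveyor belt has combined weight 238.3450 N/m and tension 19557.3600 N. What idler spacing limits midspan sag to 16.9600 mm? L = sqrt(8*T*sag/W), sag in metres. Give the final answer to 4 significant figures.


sag = 16.9600/1000 = 0.016960 m
L = sqrt(8 * 19557.3600 * 0.016960 / 238.3450)
L = 3.337 m


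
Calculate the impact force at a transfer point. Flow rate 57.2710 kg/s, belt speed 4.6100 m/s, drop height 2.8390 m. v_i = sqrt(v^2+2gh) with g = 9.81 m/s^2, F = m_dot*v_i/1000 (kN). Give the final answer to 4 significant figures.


v_i = sqrt(4.6100^2 + 2*9.81*2.8390) = 8.7723 m/s
F = 57.2710 * 8.7723 / 1000
F = 0.5024 kN


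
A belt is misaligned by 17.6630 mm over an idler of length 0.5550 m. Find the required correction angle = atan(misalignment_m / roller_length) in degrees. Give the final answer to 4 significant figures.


misalign_m = 17.6630 / 1000 = 0.017663 m
angle = atan(0.017663 / 0.5550)
angle = 1.823 deg


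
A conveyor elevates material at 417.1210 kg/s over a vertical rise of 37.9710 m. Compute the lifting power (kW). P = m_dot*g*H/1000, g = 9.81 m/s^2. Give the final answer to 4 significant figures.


P = 417.1210 * 9.81 * 37.9710 / 1000
P = 155.4 kW


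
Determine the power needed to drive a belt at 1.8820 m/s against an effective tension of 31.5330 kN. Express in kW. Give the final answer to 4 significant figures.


P = Te * v = 31.5330 * 1.8820
P = 59.35 kW


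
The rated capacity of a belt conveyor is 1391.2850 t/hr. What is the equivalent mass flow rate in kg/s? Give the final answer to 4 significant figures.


m_dot = 1391.2850 * 1000 / 3600
m_dot = 386.5 kg/s


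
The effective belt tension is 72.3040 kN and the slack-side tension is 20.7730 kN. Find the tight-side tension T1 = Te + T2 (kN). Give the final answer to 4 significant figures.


T1 = Te + T2 = 72.3040 + 20.7730
T1 = 93.08 kN


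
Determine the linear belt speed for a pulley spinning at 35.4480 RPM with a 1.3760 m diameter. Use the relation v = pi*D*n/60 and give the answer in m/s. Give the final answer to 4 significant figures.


v = pi * 1.3760 * 35.4480 / 60
v = 2.554 m/s


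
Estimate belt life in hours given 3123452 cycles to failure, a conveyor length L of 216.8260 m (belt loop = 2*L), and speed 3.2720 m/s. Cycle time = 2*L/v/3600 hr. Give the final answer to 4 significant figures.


cycle_time = 2 * 216.8260 / 3.2720 / 3600 = 0.0368151 hr
life = 3123452 * 0.0368151 = 115000 hours


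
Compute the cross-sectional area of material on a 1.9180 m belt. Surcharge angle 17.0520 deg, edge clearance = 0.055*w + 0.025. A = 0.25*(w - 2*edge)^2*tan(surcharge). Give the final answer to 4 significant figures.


edge = 0.055*1.9180 + 0.025 = 0.13049 m
ew = 1.9180 - 2*0.13049 = 1.65702 m
A = 0.25 * 1.65702^2 * tan(17.0520 deg)
A = 0.2105 m^2


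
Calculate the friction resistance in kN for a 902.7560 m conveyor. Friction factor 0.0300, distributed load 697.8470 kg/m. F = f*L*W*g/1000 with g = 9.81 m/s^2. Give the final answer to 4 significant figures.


F = 0.0300 * 902.7560 * 697.8470 * 9.81 / 1000
F = 185.4 kN


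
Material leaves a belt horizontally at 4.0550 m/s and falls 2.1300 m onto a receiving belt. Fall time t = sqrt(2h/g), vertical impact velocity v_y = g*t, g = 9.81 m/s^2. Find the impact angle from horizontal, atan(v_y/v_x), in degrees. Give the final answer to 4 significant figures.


t = sqrt(2*2.1300/9.81) = 0.658977 s
v_y = 9.81 * 0.658977 = 6.46456 m/s
angle = atan(6.46456 / 4.0550) = 57.90 deg


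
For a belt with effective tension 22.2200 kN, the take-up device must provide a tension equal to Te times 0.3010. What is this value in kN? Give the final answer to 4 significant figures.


T_tu = 22.2200 * 0.3010
T_tu = 6.688 kN


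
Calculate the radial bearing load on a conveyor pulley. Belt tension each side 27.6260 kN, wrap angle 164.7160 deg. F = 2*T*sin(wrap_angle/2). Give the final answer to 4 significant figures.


F = 2 * 27.6260 * sin(164.7160/2 deg)
F = 54.76 kN


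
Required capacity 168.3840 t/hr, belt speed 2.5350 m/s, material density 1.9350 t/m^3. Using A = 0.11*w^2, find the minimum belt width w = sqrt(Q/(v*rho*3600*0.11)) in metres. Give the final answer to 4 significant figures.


A_req = 168.3840 / (2.5350 * 1.9350 * 3600) = 0.00953541 m^2
w = sqrt(0.00953541 / 0.11)
w = 0.2944 m


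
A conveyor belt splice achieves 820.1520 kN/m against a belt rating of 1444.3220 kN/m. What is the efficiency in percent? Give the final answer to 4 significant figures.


Eff = 820.1520 / 1444.3220 * 100
Eff = 56.78 %


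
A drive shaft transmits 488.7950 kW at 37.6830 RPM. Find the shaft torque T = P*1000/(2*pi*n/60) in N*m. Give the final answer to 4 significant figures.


omega = 2*pi*37.6830/60 = 3.94615 rad/s
T = 488.7950*1000 / 3.94615
T = 123900 N*m


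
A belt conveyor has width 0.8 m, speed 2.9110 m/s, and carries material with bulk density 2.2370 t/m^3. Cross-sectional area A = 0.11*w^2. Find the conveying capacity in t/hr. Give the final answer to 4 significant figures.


A = 0.11 * 0.8^2 = 0.0704 m^2
C = 0.0704 * 2.9110 * 2.2370 * 3600
C = 1650 t/hr


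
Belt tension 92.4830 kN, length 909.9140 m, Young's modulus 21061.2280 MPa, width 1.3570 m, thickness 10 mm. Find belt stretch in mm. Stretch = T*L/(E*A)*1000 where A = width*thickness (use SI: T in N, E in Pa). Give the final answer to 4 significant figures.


A = 1.3570 * 0.01 = 0.01357 m^2
Stretch = 92.4830*1000 * 909.9140 / (21061.2280e6 * 0.01357) * 1000
Stretch = 294.4 mm


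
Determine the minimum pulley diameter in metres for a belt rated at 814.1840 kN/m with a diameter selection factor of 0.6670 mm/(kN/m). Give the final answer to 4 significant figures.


D = 814.1840 * 0.6670 / 1000
D = 0.5431 m


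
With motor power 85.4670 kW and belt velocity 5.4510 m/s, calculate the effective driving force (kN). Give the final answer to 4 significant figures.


Te = P / v = 85.4670 / 5.4510
Te = 15.68 kN


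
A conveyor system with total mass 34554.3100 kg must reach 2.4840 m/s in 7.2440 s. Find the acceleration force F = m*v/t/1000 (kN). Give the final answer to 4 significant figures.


F = 34554.3100 * 2.4840 / 7.2440 / 1000
F = 11.85 kN


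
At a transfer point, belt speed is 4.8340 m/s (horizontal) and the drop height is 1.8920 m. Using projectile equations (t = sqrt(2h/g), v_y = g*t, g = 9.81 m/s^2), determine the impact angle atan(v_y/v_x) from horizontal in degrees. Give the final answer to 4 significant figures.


t = sqrt(2*1.8920/9.81) = 0.621071 s
v_y = 9.81 * 0.621071 = 6.09271 m/s
angle = atan(6.09271 / 4.8340) = 51.57 deg


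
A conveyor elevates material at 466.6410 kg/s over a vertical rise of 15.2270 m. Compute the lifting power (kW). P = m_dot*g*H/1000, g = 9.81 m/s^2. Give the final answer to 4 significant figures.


P = 466.6410 * 9.81 * 15.2270 / 1000
P = 69.71 kW


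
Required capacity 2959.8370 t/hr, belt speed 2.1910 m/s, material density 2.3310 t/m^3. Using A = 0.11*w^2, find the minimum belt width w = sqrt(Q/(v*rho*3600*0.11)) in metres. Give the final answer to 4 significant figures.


A_req = 2959.8370 / (2.1910 * 2.3310 * 3600) = 0.160983 m^2
w = sqrt(0.160983 / 0.11)
w = 1.210 m


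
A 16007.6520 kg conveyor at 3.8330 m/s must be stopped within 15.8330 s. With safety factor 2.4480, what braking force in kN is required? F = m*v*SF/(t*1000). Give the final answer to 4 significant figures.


F = 16007.6520 * 3.8330 / 15.8330 * 2.4480 / 1000
F = 9.487 kN


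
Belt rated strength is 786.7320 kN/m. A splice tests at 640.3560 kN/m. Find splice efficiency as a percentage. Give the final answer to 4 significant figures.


Eff = 640.3560 / 786.7320 * 100
Eff = 81.39 %


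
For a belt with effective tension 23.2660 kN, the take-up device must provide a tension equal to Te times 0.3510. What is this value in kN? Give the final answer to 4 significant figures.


T_tu = 23.2660 * 0.3510
T_tu = 8.166 kN


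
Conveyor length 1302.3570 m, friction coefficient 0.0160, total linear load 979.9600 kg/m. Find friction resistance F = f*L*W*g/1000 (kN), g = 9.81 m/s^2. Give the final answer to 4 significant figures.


F = 0.0160 * 1302.3570 * 979.9600 * 9.81 / 1000
F = 200.3 kN


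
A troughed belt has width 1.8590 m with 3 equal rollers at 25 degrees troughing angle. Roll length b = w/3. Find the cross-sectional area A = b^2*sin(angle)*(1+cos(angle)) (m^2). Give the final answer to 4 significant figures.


b = 1.8590/3 = 0.619667 m
A = 0.619667^2 * sin(25 deg) * (1 + cos(25 deg))
A = 0.3094 m^2


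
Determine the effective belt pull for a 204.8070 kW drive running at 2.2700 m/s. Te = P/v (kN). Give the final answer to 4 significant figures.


Te = P / v = 204.8070 / 2.2700
Te = 90.22 kN


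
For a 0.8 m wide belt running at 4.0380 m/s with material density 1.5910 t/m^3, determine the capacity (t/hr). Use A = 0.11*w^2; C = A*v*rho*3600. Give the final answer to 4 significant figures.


A = 0.11 * 0.8^2 = 0.0704 m^2
C = 0.0704 * 4.0380 * 1.5910 * 3600
C = 1628 t/hr


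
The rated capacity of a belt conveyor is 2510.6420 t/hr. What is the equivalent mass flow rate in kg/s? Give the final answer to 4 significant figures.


m_dot = 2510.6420 * 1000 / 3600
m_dot = 697.4 kg/s


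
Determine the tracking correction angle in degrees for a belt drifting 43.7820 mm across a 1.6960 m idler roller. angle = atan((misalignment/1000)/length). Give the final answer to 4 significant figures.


misalign_m = 43.7820 / 1000 = 0.043782 m
angle = atan(0.043782 / 1.6960)
angle = 1.479 deg


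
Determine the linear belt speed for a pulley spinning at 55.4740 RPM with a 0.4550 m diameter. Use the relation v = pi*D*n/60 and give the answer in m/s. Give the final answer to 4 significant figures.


v = pi * 0.4550 * 55.4740 / 60
v = 1.322 m/s


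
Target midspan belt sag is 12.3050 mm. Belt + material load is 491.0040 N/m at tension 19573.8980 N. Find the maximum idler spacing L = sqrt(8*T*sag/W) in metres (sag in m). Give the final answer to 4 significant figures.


sag = 12.3050/1000 = 0.012305 m
L = sqrt(8 * 19573.8980 * 0.012305 / 491.0040)
L = 1.981 m


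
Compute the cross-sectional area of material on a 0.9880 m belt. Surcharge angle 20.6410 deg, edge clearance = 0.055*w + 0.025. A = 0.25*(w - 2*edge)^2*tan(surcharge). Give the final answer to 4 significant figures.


edge = 0.055*0.9880 + 0.025 = 0.07934 m
ew = 0.9880 - 2*0.07934 = 0.82932 m
A = 0.25 * 0.82932^2 * tan(20.6410 deg)
A = 0.06477 m^2


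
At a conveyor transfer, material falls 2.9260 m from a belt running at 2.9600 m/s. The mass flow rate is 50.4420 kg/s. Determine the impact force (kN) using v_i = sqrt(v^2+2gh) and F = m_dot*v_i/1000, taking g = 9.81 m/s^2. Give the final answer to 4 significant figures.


v_i = sqrt(2.9600^2 + 2*9.81*2.9260) = 8.13448 m/s
F = 50.4420 * 8.13448 / 1000
F = 0.4103 kN


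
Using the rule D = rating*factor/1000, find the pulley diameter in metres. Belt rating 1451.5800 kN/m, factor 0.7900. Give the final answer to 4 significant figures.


D = 1451.5800 * 0.7900 / 1000
D = 1.147 m


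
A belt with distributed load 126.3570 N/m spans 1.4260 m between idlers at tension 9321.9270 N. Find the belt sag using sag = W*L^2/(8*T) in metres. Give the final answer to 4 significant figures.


sag = 126.3570 * 1.4260^2 / (8 * 9321.9270)
sag = 0.003445 m


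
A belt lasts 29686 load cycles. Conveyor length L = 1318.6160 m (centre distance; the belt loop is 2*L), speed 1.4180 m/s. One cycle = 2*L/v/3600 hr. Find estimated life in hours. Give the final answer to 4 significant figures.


cycle_time = 2 * 1318.6160 / 1.4180 / 3600 = 0.516618 hr
life = 29686 * 0.516618 = 15340 hours


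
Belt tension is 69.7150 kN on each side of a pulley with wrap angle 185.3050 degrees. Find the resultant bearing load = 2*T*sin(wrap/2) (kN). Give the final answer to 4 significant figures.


F = 2 * 69.7150 * sin(185.3050/2 deg)
F = 139.3 kN


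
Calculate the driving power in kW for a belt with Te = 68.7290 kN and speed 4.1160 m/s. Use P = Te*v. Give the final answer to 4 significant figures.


P = Te * v = 68.7290 * 4.1160
P = 282.9 kW


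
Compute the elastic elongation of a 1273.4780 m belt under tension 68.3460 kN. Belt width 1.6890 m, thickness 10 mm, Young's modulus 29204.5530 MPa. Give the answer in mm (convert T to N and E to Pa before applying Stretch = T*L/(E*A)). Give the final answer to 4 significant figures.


A = 1.6890 * 0.01 = 0.01689 m^2
Stretch = 68.3460*1000 * 1273.4780 / (29204.5530e6 * 0.01689) * 1000
Stretch = 176.5 mm


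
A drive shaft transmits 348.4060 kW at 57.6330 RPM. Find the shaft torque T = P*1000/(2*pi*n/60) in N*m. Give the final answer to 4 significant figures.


omega = 2*pi*57.6330/60 = 6.03531 rad/s
T = 348.4060*1000 / 6.03531
T = 57730 N*m


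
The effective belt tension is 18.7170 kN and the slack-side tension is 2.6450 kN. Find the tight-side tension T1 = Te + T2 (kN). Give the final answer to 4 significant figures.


T1 = Te + T2 = 18.7170 + 2.6450
T1 = 21.36 kN


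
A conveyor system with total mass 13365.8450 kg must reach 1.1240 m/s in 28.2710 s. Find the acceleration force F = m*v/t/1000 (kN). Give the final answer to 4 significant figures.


F = 13365.8450 * 1.1240 / 28.2710 / 1000
F = 0.5314 kN


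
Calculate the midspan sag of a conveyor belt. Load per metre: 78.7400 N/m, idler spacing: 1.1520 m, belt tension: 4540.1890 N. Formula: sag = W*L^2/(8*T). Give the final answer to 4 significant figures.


sag = 78.7400 * 1.1520^2 / (8 * 4540.1890)
sag = 0.002877 m
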